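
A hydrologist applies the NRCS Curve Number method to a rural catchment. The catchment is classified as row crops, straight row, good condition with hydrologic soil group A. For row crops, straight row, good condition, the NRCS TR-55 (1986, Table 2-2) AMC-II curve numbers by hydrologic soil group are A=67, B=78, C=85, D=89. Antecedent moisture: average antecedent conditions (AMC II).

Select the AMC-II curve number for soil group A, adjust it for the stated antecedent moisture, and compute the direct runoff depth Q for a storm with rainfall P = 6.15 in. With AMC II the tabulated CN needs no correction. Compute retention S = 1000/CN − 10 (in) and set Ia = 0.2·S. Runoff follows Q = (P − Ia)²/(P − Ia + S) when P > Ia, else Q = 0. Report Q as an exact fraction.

NRCS table: row crops, straight row, good condition, soil group A → CN(II) = 67
AMC II — tabulated CN = 67 applies directly.
Retention S: 1000/CN − 10 with CN=67.000 → S = 330/67 ≈ 4.925 in
Initial abstraction Ia = S/5 = (330/67)/5 = 66/67 ≈ 0.985 in
P − Ia = 6.150 − 0.985 = 6921/1340 ≈ 5.165 in (> 0, runoff occurs)
Runoff Q = (P−Ia)²/(P−Ia+S) = (5.165)²/(5.165+4.925) = 15966747/6039380 ≈ 2.644 in

Q = 15966747/6039380 in ≈ 2.644 in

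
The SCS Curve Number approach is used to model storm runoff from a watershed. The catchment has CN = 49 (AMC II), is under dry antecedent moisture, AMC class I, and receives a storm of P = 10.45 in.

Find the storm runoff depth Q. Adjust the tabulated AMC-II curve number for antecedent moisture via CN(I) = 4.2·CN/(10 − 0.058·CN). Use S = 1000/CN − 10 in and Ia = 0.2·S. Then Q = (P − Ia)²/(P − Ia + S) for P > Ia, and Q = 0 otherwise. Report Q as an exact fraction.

CN(I) from CN(II)=49: (4.2·49)/(10 − 0.058·49) = 34300/1193 ≈ 28.751
Max retention: S = 1000/(34300/1193) − 10 = 8500/343 in (≈ 24.781 in)
Ia = 0.2S: 0.2·24.781 = 4.956 in (exactly 1700/343)
P − Ia = 10.450 − 4.956 = 37687/6860 ≈ 5.494 in (> 0, runoff occurs)
Runoff Q = (P−Ia)²/(P−Ia+S) = (5.494)²/(5.494+24.781) = 1420309969/1424732820 ≈ 0.997 in

Q = 1420309969/1424732820 in ≈ 0.997 in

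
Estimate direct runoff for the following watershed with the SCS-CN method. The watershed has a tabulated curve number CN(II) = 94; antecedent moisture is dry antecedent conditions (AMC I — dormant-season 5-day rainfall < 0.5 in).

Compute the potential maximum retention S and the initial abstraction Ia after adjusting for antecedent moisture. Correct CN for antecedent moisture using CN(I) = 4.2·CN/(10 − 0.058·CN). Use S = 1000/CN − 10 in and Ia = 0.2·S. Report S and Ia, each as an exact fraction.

CN(I) from CN(II)=94: (4.2·94)/(10 − 0.058·94) = 32900/379 ≈ 86.807
S = 1000/(32900/379) − 10 = 500/329 in ≈ 1.520 in
Ia = 0.2S: 0.2·1.520 = 0.304 in (exactly 100/329)

S = 500/329 in ≈ 1.520 in; Ia = 100/329 in ≈ 0.304 in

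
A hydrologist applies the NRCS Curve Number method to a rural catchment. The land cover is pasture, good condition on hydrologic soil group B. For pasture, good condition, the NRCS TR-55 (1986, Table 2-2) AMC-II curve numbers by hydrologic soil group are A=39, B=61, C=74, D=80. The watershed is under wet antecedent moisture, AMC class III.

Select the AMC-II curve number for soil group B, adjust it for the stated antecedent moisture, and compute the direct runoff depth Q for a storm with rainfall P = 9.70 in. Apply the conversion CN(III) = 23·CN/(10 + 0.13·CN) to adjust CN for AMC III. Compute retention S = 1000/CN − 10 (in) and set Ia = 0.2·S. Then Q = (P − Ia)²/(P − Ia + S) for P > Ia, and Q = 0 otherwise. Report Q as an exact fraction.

NRCS table: pasture, good condition, soil group B → CN(II) = 61
Adjust CN=61 to AMC III: 23·61/(10 + 0.13·61) → 1403 ÷ (1793/100) = 140300/1793 ≈ 78.249
S = 1000/(140300/1793) − 10 = 3900/1403 in ≈ 2.780 in
Ia = 0.2·(3900/1403) = 780/1403 in ≈ 0.556 in
P − Ia = 9.700 − 0.556 = 128291/14030 ≈ 9.144 in (> 0, runoff occurs)
Q = (128291/14030)²/((128291/14030) + 3900/1403) = (16458580681/196840900)/(167291/14030) = 16458580681/2347092730 in ≈ 7.012 in

Q = 16458580681/2347092730 in ≈ 7.012 in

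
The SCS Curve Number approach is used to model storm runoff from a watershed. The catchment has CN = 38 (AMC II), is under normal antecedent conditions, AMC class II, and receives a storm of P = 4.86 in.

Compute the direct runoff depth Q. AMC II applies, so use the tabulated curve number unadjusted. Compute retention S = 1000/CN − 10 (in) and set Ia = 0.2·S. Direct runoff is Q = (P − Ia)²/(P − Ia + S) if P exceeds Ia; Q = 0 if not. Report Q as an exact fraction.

Q = 2301289/16166150 in ≈ 0.142 in

CN(II) = 38; AMC II needs no correction.
Retention S: 1000/CN − 10 with CN=38.000 → S = 310/19 ≈ 16.316 in
Initial abstraction Ia = S/5 = (310/19)/5 = 62/19 ≈ 3.263 in
Excess rainfall: 4.860 − 3.263 = 1.597 in; P > Ia so Q > 0
Q: (1517/950)² ÷ (17017/950) = 2301289/16166150 in (≈ 0.142 in)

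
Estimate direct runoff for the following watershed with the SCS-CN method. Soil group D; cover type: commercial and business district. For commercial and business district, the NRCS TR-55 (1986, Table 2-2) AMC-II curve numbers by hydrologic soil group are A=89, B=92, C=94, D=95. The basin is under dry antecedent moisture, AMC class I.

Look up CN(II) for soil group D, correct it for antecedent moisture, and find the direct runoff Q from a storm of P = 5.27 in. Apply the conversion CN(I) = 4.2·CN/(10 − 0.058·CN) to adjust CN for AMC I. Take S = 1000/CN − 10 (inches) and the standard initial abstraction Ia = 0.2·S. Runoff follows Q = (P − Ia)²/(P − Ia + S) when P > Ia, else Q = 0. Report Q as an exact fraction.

Q = 40109274529/9985892700 in ≈ 4.017 in

NRCS table: commercial and business district, soil group D → CN(II) = 95
CN(I) from CN(II)=95: (4.2·95)/(10 − 0.058·95) = 39900/449 ≈ 88.864
S = 1000/(39900/449) − 10 = 500/399 in ≈ 1.253 in
Ia = 0.2·(500/399) = 100/399 in ≈ 0.251 in
Excess rainfall: 5.270 − 0.251 = 5.019 in; P > Ia so Q > 0
Q: (200273/39900)² ÷ (250273/39900) = 40109274529/9985892700 in (≈ 4.017 in)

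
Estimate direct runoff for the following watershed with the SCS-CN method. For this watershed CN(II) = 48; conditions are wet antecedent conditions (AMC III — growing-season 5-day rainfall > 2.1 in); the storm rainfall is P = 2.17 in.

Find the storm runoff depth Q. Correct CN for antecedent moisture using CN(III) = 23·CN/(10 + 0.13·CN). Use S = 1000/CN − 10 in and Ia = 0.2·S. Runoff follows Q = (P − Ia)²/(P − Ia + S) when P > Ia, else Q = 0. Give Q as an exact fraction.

Q = 71791729/282713700 in ≈ 0.254 in

CN(III) from CN(II)=48: (23·48)/(10 + 0.13·48) = 13800/203 ≈ 67.980
S = 1000/(13800/203) − 10 = 325/69 in ≈ 4.710 in
Ia = 0.2·(325/69) = 65/69 in ≈ 0.942 in
Since P=2.170 > Ia=0.942: effective rainfall P−Ia = 8473/6900 in
Runoff Q = (P−Ia)²/(P−Ia+S) = (1.228)²/(1.228+4.710) = 71791729/282713700 ≈ 0.254 in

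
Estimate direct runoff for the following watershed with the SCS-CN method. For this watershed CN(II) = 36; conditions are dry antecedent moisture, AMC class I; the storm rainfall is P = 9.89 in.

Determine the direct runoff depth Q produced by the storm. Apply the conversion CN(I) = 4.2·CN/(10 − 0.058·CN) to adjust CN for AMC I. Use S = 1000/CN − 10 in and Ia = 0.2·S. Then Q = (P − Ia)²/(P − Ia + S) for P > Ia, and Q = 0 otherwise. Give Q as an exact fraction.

Q = 724740241/15628806900 in ≈ 0.046 in

CN(I) from CN(II)=36: (4.2·36)/(10 − 0.058·36) = 18900/989 ≈ 19.110
S = 1000/(18900/989) − 10 = 8000/189 in ≈ 42.328 in
Ia = 0.2S: 0.2·42.328 = 8.466 in (exactly 1600/189)
P − Ia = 9.890 − 8.466 = 26921/18900 ≈ 1.424 in (> 0, runoff occurs)
Runoff Q = (P−Ia)²/(P−Ia+S) = (1.424)²/(1.424+42.328) = 724740241/15628806900 ≈ 0.046 in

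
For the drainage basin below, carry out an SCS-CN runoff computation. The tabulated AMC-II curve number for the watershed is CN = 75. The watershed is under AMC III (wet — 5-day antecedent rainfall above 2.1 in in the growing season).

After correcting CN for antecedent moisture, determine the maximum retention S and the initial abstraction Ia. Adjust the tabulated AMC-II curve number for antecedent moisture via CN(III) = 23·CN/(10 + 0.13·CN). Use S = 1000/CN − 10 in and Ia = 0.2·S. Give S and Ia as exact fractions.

S = 100/69 in ≈ 1.449 in; Ia = 20/69 in ≈ 0.290 in

CN(III) from CN(II)=75: (23·75)/(10 + 0.13·75) = 6900/79 ≈ 87.342
Max retention: S = 1000/(6900/79) − 10 = 100/69 in (≈ 1.449 in)
Ia = 0.2S: 0.2·1.449 = 0.290 in (exactly 20/69)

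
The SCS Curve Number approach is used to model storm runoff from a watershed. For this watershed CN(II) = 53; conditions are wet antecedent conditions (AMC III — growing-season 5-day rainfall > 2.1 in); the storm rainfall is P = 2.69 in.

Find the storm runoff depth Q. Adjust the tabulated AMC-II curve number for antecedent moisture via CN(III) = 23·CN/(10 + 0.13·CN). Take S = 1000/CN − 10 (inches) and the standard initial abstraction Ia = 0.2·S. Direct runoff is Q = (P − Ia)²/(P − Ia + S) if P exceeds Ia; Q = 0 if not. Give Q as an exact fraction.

Wet (AMC III): CN(III) = 23·53/(10 + 0.13·53) = 1219/(1689/100) = 121900/1689 ≈ 72.173
Max retention: S = 1000/(121900/1689) − 10 = 4700/1219 in (≈ 3.856 in)
Initial abstraction Ia = S/5 = (4700/1219)/5 = 940/1219 ≈ 0.771 in
Since P=2.690 > Ia=0.771: effective rainfall P−Ia = 233911/121900 in
Runoff Q = (P−Ia)²/(P−Ia+S) = (1.919)²/(1.919+3.856) = 54714355921/85806750900 ≈ 0.638 in

Q = 54714355921/85806750900 in ≈ 0.638 in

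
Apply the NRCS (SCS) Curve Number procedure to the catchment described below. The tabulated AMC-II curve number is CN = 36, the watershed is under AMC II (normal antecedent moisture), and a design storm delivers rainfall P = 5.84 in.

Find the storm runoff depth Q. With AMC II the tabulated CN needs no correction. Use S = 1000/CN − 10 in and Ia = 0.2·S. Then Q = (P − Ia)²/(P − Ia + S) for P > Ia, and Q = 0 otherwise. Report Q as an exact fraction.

AMC II — tabulated CN = 36 applies directly.
S = 1000/36 − 10 = 160/9 in ≈ 17.778 in
Initial abstraction Ia = S/5 = (160/9)/5 = 32/9 ≈ 3.556 in
Excess rainfall: 5.840 − 3.556 = 2.284 in; P > Ia so Q > 0
Q: (514/225)² ÷ (4514/225) = 132098/507825 in (≈ 0.260 in)

Q = 132098/507825 in ≈ 0.260 in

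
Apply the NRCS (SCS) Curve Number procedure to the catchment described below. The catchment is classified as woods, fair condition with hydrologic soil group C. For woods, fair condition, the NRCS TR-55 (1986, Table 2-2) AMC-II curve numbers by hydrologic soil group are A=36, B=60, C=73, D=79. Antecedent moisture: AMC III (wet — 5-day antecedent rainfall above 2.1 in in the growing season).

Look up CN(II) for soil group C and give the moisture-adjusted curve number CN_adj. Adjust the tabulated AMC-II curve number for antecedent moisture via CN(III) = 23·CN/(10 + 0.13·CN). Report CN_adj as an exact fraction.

NRCS table: woods, fair condition, soil group C → CN(II) = 73
Adjust CN=73 to AMC III: 23·73/(10 + 0.13·73) → 1679 ÷ (1949/100) = 167900/1949 ≈ 86.147

CN_adj = 167900/1949 ≈ 86.147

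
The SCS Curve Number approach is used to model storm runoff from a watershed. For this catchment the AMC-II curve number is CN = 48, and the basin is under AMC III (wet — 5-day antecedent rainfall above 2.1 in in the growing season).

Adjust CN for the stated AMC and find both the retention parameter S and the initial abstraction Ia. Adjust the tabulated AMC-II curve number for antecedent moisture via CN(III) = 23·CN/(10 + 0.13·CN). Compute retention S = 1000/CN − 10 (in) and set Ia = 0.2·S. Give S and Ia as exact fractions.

CN(III) from CN(II)=48: (23·48)/(10 + 0.13·48) = 13800/203 ≈ 67.980
Max retention: S = 1000/(13800/203) − 10 = 325/69 in (≈ 4.710 in)
Initial abstraction Ia = S/5 = (325/69)/5 = 65/69 ≈ 0.942 in

S = 325/69 in ≈ 4.710 in; Ia = 65/69 in ≈ 0.942 in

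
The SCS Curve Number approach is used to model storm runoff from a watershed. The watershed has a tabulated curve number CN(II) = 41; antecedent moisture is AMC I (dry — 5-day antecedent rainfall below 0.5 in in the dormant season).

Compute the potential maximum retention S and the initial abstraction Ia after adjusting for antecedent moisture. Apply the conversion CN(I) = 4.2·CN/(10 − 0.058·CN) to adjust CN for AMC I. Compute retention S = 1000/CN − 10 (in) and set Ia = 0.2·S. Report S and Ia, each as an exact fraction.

S = 29500/861 in ≈ 34.262 in; Ia = 5900/861 in ≈ 6.852 in

CN(I) from CN(II)=41: (4.2·41)/(10 − 0.058·41) = 86100/3811 ≈ 22.592
Max retention: S = 1000/(86100/3811) − 10 = 29500/861 in (≈ 34.262 in)
Ia = 0.2·(29500/861) = 5900/861 in ≈ 6.852 in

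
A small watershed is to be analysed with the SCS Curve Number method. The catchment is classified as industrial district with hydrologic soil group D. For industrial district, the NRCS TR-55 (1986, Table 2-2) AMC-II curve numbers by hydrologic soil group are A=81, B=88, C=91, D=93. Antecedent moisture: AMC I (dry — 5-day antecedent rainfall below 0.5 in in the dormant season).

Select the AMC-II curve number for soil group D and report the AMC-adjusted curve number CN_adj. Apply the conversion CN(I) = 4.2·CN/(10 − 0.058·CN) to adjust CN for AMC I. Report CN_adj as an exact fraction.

NRCS table: industrial district, soil group D → CN(II) = 93
Adjust CN=93 to AMC I: 4.2·93/(10 − 0.058·93) → (1953/5) ÷ (2303/500) = 27900/329 ≈ 84.802

CN_adj = 27900/329 ≈ 84.802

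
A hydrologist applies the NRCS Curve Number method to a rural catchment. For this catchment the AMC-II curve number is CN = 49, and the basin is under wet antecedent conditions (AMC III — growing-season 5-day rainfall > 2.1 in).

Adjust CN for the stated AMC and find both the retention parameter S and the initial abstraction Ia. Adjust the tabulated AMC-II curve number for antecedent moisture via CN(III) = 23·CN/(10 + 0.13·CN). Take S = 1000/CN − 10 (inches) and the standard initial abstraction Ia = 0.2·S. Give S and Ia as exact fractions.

Adjust CN=49 to AMC III: 23·49/(10 + 0.13·49) → 1127 ÷ (1637/100) = 112700/1637 ≈ 68.845
Max retention: S = 1000/(112700/1637) − 10 = 5100/1127 in (≈ 4.525 in)
Ia = 0.2·(5100/1127) = 1020/1127 in ≈ 0.905 in

S = 5100/1127 in ≈ 4.525 in; Ia = 1020/1127 in ≈ 0.905 in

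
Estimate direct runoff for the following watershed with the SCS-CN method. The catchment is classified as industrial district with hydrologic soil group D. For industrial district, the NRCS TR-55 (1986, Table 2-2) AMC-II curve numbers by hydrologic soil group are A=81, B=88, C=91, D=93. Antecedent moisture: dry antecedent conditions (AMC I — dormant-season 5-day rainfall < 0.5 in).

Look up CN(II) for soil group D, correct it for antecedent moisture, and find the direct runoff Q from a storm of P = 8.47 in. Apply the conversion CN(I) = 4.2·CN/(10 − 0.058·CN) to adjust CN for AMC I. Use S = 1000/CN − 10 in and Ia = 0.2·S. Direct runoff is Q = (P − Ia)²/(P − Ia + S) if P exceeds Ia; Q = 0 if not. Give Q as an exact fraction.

NRCS table: industrial district, soil group D → CN(II) = 93
Adjust CN=93 to AMC I: 4.2·93/(10 − 0.058·93) → (1953/5) ÷ (2303/500) = 27900/329 ≈ 84.802
Max retention: S = 1000/(27900/329) − 10 = 500/279 in (≈ 1.792 in)
Ia = 0.2·(500/279) = 100/279 in ≈ 0.358 in
Excess rainfall: 8.470 − 0.358 = 8.112 in; P > Ia so Q > 0
Q: (226313/27900)² ÷ (276313/27900) = 51217573969/7709132700 in (≈ 6.644 in)

Q = 51217573969/7709132700 in ≈ 6.644 in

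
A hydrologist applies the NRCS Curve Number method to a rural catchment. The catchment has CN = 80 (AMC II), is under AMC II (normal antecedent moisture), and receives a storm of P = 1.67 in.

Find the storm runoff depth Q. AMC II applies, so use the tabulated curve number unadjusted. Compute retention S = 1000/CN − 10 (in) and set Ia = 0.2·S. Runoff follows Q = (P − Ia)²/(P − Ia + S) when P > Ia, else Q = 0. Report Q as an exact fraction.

CN(II) = 80; AMC II needs no correction.
Max retention: S = 1000/80 − 10 = 5/2 in (≈ 2.500 in)
Ia = 0.2·(5/2) = 1/2 in ≈ 0.500 in
P − Ia = 1.670 − 0.500 = 117/100 ≈ 1.170 in (> 0, runoff occurs)
Runoff Q = (P−Ia)²/(P−Ia+S) = (1.170)²/(1.170+2.500) = 13689/36700 ≈ 0.373 in

Q = 13689/36700 in ≈ 0.373 in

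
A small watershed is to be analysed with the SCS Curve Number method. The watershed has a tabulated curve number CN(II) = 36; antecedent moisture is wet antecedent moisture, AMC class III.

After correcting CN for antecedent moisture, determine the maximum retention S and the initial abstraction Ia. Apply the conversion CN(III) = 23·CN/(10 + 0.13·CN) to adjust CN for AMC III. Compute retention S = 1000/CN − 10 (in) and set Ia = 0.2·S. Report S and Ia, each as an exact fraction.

S = 1600/207 in ≈ 7.729 in; Ia = 320/207 in ≈ 1.546 in

CN(III) from CN(II)=36: (23·36)/(10 + 0.13·36) = 20700/367 ≈ 56.403
Retention S: 1000/CN − 10 with CN=56.403 → S = 1600/207 ≈ 7.729 in
Ia = 0.2S: 0.2·7.729 = 1.546 in (exactly 320/207)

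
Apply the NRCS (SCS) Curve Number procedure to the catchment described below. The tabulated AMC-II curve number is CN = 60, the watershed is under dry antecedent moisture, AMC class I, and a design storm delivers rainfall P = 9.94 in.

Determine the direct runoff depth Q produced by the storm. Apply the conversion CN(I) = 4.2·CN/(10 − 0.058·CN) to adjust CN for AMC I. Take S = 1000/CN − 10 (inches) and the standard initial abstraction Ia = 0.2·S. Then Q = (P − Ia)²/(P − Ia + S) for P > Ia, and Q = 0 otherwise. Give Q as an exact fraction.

Adjust CN=60 to AMC I: 4.2·60/(10 − 0.058·60) → 252 ÷ (163/25) = 6300/163 ≈ 38.650
S = 1000/(6300/163) − 10 = 1000/63 in ≈ 15.873 in
Ia = 0.2·(1000/63) = 200/63 in ≈ 3.175 in
P − Ia = 9.940 − 3.175 = 21311/3150 ≈ 6.765 in (> 0, runoff occurs)
Runoff Q = (P−Ia)²/(P−Ia+S) = (6.765)²/(6.765+15.873) = 454158721/224629650 ≈ 2.022 in

Q = 454158721/224629650 in ≈ 2.022 in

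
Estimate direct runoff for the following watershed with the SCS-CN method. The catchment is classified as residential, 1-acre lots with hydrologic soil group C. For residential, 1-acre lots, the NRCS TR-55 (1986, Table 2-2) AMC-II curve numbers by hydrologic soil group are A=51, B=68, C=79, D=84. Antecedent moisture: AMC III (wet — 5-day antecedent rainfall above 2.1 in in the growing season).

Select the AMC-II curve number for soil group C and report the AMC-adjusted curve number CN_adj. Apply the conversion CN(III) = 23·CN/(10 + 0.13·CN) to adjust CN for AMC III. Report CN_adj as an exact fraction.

NRCS table: residential, 1-acre lots, soil group C → CN(II) = 79
CN(III) from CN(II)=79: (23·79)/(10 + 0.13·79) = 181700/2027 ≈ 89.640

CN_adj = 181700/2027 ≈ 89.640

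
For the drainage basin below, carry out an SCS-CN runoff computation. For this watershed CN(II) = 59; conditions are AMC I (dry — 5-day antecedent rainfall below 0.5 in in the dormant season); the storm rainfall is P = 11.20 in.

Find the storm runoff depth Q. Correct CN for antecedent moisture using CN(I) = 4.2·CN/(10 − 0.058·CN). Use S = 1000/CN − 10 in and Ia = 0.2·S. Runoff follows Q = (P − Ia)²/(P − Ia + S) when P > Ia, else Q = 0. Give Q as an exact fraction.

Q = 298705682/117227985 in ≈ 2.548 in

Adjust CN=59 to AMC I: 4.2·59/(10 − 0.058·59) → (1239/5) ÷ (3289/500) = 123900/3289 ≈ 37.671
Retention S: 1000/CN − 10 with CN=37.671 → S = 20500/1239 ≈ 16.546 in
Ia = 0.2S: 0.2·16.546 = 3.309 in (exactly 4100/1239)
P − Ia = 11.200 − 3.309 = 48884/6195 ≈ 7.891 in (> 0, runoff occurs)
Runoff Q = (P−Ia)²/(P−Ia+S) = (7.891)²/(7.891+16.546) = 298705682/117227985 ≈ 2.548 in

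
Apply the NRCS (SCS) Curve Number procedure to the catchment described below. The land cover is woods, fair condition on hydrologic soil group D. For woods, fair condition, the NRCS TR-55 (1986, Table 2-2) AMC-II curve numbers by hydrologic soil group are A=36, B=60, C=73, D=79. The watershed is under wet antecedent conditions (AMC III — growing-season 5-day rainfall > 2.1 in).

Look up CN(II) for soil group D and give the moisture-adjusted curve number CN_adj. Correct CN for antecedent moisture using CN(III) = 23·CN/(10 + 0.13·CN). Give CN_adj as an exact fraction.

CN_adj = 181700/2027 ≈ 89.640

NRCS table: woods, fair condition, soil group D → CN(II) = 79
CN(III) from CN(II)=79: (23·79)/(10 + 0.13·79) = 181700/2027 ≈ 89.640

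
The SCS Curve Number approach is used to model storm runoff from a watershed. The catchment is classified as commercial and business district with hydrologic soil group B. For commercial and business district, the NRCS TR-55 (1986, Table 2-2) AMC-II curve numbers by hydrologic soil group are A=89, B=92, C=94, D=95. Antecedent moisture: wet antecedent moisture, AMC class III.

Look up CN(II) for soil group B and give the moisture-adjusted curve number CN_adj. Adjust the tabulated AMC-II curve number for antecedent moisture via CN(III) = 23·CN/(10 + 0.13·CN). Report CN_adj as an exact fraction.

NRCS table: commercial and business district, soil group B → CN(II) = 92
Wet (AMC III): CN(III) = 23·92/(10 + 0.13·92) = 2116/(549/25) = 52900/549 ≈ 96.357

CN_adj = 52900/549 ≈ 96.357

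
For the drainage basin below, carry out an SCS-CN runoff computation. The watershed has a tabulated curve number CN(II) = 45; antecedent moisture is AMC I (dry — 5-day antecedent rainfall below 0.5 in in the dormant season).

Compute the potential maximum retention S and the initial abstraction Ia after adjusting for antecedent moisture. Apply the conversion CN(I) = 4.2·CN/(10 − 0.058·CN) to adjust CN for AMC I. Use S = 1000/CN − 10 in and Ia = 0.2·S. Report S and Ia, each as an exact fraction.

Dry (AMC I): CN(I) = 4.2·45/(10 − 0.058·45) = 189/(739/100) = 18900/739 ≈ 25.575
Retention S: 1000/CN − 10 with CN=25.575 → S = 5500/189 ≈ 29.101 in
Initial abstraction Ia = S/5 = (5500/189)/5 = 1100/189 ≈ 5.820 in

S = 5500/189 in ≈ 29.101 in; Ia = 1100/189 in ≈ 5.820 in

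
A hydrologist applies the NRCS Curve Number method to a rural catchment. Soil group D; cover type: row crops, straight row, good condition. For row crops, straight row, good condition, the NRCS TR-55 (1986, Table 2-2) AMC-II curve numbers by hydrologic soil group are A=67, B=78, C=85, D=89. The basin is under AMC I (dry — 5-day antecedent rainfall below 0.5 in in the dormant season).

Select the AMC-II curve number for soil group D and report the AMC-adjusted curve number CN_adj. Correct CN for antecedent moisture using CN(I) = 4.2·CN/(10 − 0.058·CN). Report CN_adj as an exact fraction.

NRCS table: row crops, straight row, good condition, soil group D → CN(II) = 89
Adjust CN=89 to AMC I: 4.2·89/(10 − 0.058·89) → (1869/5) ÷ (2419/500) = 186900/2419 ≈ 77.263

CN_adj = 186900/2419 ≈ 77.263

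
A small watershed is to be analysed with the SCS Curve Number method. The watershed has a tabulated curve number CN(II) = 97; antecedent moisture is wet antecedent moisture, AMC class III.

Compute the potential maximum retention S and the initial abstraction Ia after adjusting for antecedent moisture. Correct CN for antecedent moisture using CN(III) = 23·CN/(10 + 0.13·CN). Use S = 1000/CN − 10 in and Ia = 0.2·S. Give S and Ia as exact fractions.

CN(III) from CN(II)=97: (23·97)/(10 + 0.13·97) = 223100/2261 ≈ 98.673
Retention S: 1000/CN − 10 with CN=98.673 → S = 300/2231 ≈ 0.134 in
Initial abstraction Ia = S/5 = (300/2231)/5 = 60/2231 ≈ 0.027 in

S = 300/2231 in ≈ 0.134 in; Ia = 60/2231 in ≈ 0.027 in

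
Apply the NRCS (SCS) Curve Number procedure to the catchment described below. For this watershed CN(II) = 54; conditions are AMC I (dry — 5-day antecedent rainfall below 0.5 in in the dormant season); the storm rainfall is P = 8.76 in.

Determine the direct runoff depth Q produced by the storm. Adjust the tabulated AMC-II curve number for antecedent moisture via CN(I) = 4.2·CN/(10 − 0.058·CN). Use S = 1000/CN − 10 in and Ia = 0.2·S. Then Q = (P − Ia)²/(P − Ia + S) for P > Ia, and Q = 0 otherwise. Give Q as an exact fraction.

Q = 4445288929/5020402275 in ≈ 0.885 in

Adjust CN=54 to AMC I: 4.2·54/(10 − 0.058·54) → (1134/5) ÷ (1717/250) = 56700/1717 ≈ 33.023
S = 1000/(56700/1717) − 10 = 11500/567 in ≈ 20.282 in
Initial abstraction Ia = S/5 = (11500/567)/5 = 2300/567 ≈ 4.056 in
Since P=8.760 > Ia=4.056: effective rainfall P−Ia = 66673/14175 in
Q = (66673/14175)²/((66673/14175) + 11500/567) = (4445288929/200930625)/(354173/14175) = 4445288929/5020402275 in ≈ 0.885 in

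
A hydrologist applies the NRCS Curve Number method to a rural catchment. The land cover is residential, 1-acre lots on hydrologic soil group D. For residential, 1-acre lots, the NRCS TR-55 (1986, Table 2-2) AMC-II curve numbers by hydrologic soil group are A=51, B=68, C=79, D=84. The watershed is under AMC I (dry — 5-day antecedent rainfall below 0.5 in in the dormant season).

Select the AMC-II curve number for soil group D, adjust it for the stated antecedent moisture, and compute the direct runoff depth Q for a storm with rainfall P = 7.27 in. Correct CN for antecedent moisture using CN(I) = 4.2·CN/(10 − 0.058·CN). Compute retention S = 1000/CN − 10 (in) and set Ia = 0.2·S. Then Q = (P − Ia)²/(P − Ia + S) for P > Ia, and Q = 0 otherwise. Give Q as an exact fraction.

NRCS table: residential, 1-acre lots, soil group D → CN(II) = 84
CN(I) from CN(II)=84: (4.2·84)/(10 − 0.058·84) = 44100/641 ≈ 68.799
Retention S: 1000/CN − 10 with CN=68.799 → S = 2000/441 ≈ 4.535 in
Initial abstraction Ia = S/5 = (2000/441)/5 = 400/441 ≈ 0.907 in
Excess rainfall: 7.270 − 0.907 = 6.363 in; P > Ia so Q > 0
Runoff Q = (P−Ia)²/(P−Ia+S) = (6.363)²/(6.363+4.535) = 78740288449/21194768700 ≈ 3.715 in

Q = 78740288449/21194768700 in ≈ 3.715 in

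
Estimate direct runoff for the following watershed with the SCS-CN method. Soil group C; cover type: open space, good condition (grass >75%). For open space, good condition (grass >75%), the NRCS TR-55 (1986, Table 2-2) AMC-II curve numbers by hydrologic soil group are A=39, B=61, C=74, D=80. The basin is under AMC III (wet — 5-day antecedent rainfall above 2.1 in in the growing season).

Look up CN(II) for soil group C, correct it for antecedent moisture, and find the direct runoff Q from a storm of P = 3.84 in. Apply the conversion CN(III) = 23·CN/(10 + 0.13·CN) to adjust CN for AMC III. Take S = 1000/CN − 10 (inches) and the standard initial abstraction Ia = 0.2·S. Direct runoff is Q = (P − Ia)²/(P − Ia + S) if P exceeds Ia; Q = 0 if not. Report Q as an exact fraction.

Q = 353402401/143202025 in ≈ 2.468 in

NRCS table: open space, good condition (grass >75%), soil group C → CN(II) = 74
CN(III) from CN(II)=74: (23·74)/(10 + 0.13·74) = 85100/981 ≈ 86.748
Retention S: 1000/CN − 10 with CN=86.748 → S = 1300/851 ≈ 1.528 in
Initial abstraction Ia = S/5 = (1300/851)/5 = 260/851 ≈ 0.306 in
P − Ia = 3.840 − 0.306 = 75196/21275 ≈ 3.534 in (> 0, runoff occurs)
Q = (75196/21275)²/((75196/21275) + 1300/851) = (5654438416/452625625)/(107696/21275) = 353402401/143202025 in ≈ 2.468 in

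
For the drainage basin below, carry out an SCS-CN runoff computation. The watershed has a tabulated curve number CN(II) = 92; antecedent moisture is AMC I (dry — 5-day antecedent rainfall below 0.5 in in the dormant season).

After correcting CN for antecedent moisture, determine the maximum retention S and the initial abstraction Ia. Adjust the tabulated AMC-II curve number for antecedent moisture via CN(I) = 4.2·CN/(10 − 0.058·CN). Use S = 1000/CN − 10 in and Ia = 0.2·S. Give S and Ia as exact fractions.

CN(I) from CN(II)=92: (4.2·92)/(10 − 0.058·92) = 48300/583 ≈ 82.847
S = 1000/(48300/583) − 10 = 1000/483 in ≈ 2.070 in
Initial abstraction Ia = S/5 = (1000/483)/5 = 200/483 ≈ 0.414 in

S = 1000/483 in ≈ 2.070 in; Ia = 200/483 in ≈ 0.414 in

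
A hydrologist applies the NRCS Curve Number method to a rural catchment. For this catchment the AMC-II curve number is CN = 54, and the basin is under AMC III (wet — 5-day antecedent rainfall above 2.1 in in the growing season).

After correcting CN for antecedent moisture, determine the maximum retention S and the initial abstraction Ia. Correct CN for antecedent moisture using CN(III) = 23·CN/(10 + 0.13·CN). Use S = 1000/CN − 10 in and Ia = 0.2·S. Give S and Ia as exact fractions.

Adjust CN=54 to AMC III: 23·54/(10 + 0.13·54) → 1242 ÷ (851/50) = 2700/37 ≈ 72.973
Retention S: 1000/CN − 10 with CN=72.973 → S = 100/27 ≈ 3.704 in
Initial abstraction Ia = S/5 = (100/27)/5 = 20/27 ≈ 0.741 in

S = 100/27 in ≈ 3.704 in; Ia = 20/27 in ≈ 0.741 in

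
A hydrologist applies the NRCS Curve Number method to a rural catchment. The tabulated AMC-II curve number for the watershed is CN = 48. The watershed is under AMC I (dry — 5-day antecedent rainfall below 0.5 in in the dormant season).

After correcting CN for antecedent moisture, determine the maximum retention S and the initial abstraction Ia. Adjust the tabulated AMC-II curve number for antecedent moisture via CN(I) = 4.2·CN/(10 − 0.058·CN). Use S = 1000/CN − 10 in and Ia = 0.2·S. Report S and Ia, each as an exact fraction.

S = 1625/63 in ≈ 25.794 in; Ia = 325/63 in ≈ 5.159 in

CN(I) from CN(II)=48: (4.2·48)/(10 − 0.058·48) = 12600/451 ≈ 27.938
Max retention: S = 1000/(12600/451) − 10 = 1625/63 in (≈ 25.794 in)
Initial abstraction Ia = S/5 = (1625/63)/5 = 325/63 ≈ 5.159 in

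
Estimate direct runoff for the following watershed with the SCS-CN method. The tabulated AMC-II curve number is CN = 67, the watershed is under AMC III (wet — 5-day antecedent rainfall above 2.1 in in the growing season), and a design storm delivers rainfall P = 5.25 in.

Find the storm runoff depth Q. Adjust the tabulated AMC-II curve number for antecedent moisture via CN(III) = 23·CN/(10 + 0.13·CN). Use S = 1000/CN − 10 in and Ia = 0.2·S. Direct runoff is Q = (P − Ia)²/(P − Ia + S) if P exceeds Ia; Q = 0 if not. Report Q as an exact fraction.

Q = 98148649/29396116 in ≈ 3.339 in

Wet (AMC III): CN(III) = 23·67/(10 + 0.13·67) = 1541/(1871/100) = 154100/1871 ≈ 82.362
Retention S: 1000/CN − 10 with CN=82.362 → S = 3300/1541 ≈ 2.141 in
Ia = 0.2·(3300/1541) = 660/1541 in ≈ 0.428 in
P − Ia = 5.250 − 0.428 = 29721/6164 ≈ 4.822 in (> 0, runoff occurs)
Runoff Q = (P−Ia)²/(P−Ia+S) = (4.822)²/(4.822+2.141) = 98148649/29396116 ≈ 3.339 in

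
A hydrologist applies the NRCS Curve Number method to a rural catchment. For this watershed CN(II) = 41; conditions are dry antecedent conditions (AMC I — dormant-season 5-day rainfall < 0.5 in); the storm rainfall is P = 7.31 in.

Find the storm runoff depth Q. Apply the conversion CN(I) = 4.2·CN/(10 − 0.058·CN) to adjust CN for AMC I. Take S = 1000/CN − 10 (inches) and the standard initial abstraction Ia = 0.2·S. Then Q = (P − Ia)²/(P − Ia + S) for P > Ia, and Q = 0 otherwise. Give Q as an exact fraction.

Q = 1551650881/257386565100 in ≈ 0.006 in

Adjust CN=41 to AMC I: 4.2·41/(10 − 0.058·41) → (861/5) ÷ (3811/500) = 86100/3811 ≈ 22.592
Max retention: S = 1000/(86100/3811) − 10 = 29500/861 in (≈ 34.262 in)
Ia = 0.2S: 0.2·34.262 = 6.852 in (exactly 5900/861)
P − Ia = 7.310 − 6.852 = 39391/86100 ≈ 0.458 in (> 0, runoff occurs)
Q = (39391/86100)²/((39391/86100) + 29500/861) = (1551650881/7413210000)/(2989391/86100) = 1551650881/257386565100 in ≈ 0.006 in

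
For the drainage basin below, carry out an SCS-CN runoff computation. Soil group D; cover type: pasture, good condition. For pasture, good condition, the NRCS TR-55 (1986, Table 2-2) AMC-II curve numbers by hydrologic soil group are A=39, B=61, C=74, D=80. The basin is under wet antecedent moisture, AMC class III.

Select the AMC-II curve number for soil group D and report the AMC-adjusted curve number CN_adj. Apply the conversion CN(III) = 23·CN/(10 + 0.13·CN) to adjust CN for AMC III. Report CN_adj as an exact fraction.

NRCS table: pasture, good condition, soil group D → CN(II) = 80
Wet (AMC III): CN(III) = 23·80/(10 + 0.13·80) = 1840/(102/5) = 4600/51 ≈ 90.196

CN_adj = 4600/51 ≈ 90.196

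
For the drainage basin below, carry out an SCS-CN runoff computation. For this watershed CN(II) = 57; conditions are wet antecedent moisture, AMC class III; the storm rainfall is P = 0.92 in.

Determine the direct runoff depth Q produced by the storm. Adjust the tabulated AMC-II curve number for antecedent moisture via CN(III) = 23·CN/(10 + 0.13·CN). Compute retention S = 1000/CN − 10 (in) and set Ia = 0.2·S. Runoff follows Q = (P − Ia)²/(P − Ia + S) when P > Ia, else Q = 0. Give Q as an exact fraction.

Adjust CN=57 to AMC III: 23·57/(10 + 0.13·57) → 1311 ÷ (1741/100) = 131100/1741 ≈ 75.302
Retention S: 1000/CN − 10 with CN=75.302 → S = 4300/1311 ≈ 3.280 in
Initial abstraction Ia = S/5 = (4300/1311)/5 = 860/1311 ≈ 0.656 in
Since P=0.920 > Ia=0.656: effective rainfall P−Ia = 8653/32775 in
Q: (8653/32775)² ÷ (116153/32775) = 74874409/3806914575 in (≈ 0.020 in)

Q = 74874409/3806914575 in ≈ 0.020 in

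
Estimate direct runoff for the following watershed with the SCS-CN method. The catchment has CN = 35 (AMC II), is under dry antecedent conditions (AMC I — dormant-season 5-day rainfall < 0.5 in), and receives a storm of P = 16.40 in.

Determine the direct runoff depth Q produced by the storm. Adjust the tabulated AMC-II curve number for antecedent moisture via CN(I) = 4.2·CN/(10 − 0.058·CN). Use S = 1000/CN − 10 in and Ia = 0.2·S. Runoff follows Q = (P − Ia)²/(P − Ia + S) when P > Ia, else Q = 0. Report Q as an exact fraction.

Adjust CN=35 to AMC I: 4.2·35/(10 − 0.058·35) → 147 ÷ (797/100) = 14700/797 ≈ 18.444
Max retention: S = 1000/(14700/797) − 10 = 6500/147 in (≈ 44.218 in)
Initial abstraction Ia = S/5 = (6500/147)/5 = 1300/147 ≈ 8.844 in
Excess rainfall: 16.400 − 8.844 = 7.556 in; P > Ia so Q > 0
Runoff Q = (P−Ia)²/(P−Ia+S) = (7.556)²/(7.556+44.218) = 15423458/13984845 ≈ 1.103 in

Q = 15423458/13984845 in ≈ 1.103 in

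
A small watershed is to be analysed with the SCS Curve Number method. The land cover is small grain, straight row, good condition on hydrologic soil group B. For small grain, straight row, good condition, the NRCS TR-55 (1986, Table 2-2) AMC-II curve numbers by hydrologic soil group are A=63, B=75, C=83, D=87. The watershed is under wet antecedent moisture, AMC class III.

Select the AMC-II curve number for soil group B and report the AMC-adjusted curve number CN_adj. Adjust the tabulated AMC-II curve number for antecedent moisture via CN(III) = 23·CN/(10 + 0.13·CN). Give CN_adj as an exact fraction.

CN_adj = 6900/79 ≈ 87.342

NRCS table: small grain, straight row, good condition, soil group B → CN(II) = 75
Wet (AMC III): CN(III) = 23·75/(10 + 0.13·75) = 1725/(79/4) = 6900/79 ≈ 87.342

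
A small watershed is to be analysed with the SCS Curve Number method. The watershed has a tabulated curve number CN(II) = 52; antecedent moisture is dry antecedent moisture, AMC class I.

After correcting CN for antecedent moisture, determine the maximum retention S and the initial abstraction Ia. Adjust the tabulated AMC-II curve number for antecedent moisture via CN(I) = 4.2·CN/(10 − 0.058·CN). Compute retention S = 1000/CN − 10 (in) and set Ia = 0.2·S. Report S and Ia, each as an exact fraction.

Dry (AMC I): CN(I) = 4.2·52/(10 − 0.058·52) = (1092/5)/(873/125) = 9100/291 ≈ 31.271
Max retention: S = 1000/(9100/291) − 10 = 2000/91 in (≈ 21.978 in)
Ia = 0.2·(2000/91) = 400/91 in ≈ 4.396 in

S = 2000/91 in ≈ 21.978 in; Ia = 400/91 in ≈ 4.396 in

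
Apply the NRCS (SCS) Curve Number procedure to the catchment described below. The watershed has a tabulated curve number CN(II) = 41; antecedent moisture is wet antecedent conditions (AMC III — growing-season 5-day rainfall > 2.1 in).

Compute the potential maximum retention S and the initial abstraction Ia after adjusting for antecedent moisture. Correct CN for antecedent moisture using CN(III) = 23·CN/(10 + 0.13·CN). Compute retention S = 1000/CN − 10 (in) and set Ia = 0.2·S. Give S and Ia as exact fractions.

CN(III) from CN(II)=41: (23·41)/(10 + 0.13·41) = 94300/1533 ≈ 61.513
Max retention: S = 1000/(94300/1533) − 10 = 5900/943 in (≈ 6.257 in)
Initial abstraction Ia = S/5 = (5900/943)/5 = 1180/943 ≈ 1.251 in

S = 5900/943 in ≈ 6.257 in; Ia = 1180/943 in ≈ 1.251 in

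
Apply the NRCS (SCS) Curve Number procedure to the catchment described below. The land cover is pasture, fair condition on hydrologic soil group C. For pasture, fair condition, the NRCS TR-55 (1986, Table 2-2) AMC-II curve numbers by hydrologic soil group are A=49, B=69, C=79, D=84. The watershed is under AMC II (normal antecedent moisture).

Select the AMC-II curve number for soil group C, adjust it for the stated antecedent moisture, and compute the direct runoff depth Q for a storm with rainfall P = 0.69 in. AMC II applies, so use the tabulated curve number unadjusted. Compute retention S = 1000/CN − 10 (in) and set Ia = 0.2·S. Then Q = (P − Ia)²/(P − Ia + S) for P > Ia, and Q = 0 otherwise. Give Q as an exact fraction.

NRCS table: pasture, fair condition, soil group C → CN(II) = 79
Average conditions: CN = 79 (no AMC adjustment).
Retention S: 1000/CN − 10 with CN=79.000 → S = 210/79 ≈ 2.658 in
Ia = 0.2·(210/79) = 42/79 in ≈ 0.532 in
Since P=0.690 > Ia=0.532: effective rainfall P−Ia = 1251/7900 in
Q: (1251/7900)² ÷ (22251/7900) = 521667/58594300 in (≈ 0.009 in)

Q = 521667/58594300 in ≈ 0.009 in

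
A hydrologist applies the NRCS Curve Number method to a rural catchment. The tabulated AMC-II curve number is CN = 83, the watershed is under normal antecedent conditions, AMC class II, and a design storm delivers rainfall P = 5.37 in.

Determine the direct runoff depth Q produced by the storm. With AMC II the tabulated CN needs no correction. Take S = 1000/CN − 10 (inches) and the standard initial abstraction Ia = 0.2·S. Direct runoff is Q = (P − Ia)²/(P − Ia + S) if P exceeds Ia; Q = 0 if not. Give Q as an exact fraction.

Average conditions: CN = 83 (no AMC adjustment).
Retention S: 1000/CN − 10 with CN=83.000 → S = 170/83 ≈ 2.048 in
Initial abstraction Ia = S/5 = (170/83)/5 = 34/83 ≈ 0.410 in
Since P=5.370 > Ia=0.410: effective rainfall P−Ia = 41171/8300 in
Runoff Q = (P−Ia)²/(P−Ia+S) = (4.960)²/(4.960+2.048) = 1695051241/482819300 ≈ 3.511 in

Q = 1695051241/482819300 in ≈ 3.511 in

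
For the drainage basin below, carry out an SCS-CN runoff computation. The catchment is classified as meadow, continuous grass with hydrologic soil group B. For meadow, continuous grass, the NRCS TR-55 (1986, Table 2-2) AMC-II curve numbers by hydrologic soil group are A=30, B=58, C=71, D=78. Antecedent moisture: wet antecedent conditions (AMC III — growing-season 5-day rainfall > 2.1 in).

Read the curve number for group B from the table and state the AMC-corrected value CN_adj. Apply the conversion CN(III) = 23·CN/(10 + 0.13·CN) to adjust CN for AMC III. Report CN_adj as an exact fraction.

NRCS table: meadow, continuous grass, soil group B → CN(II) = 58
Adjust CN=58 to AMC III: 23·58/(10 + 0.13·58) → 1334 ÷ (877/50) = 66700/877 ≈ 76.055

CN_adj = 66700/877 ≈ 76.055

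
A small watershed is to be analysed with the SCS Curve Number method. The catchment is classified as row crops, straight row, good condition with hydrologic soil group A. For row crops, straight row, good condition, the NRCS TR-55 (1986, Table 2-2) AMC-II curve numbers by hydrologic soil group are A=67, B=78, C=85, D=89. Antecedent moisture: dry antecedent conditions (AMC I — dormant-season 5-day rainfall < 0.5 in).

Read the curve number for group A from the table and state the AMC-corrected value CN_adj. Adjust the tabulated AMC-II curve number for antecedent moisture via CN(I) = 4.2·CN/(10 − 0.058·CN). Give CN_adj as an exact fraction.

NRCS table: row crops, straight row, good condition, soil group A → CN(II) = 67
CN(I) from CN(II)=67: (4.2·67)/(10 − 0.058·67) = 46900/1019 ≈ 46.026

CN_adj = 46900/1019 ≈ 46.026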